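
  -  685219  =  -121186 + - 564033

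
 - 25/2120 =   -  1+419/424 = -0.01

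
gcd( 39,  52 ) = 13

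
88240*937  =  82680880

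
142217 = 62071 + 80146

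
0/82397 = 0=0.00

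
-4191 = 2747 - 6938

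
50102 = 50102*1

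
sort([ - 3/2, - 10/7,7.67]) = [ - 3/2, - 10/7, 7.67 ]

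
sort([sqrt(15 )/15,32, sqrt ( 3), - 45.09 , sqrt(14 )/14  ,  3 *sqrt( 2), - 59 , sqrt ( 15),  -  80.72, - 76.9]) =[ - 80.72,  -  76.9, - 59, - 45.09 , sqrt(15 ) /15, sqrt ( 14)/14, sqrt( 3),  sqrt ( 15), 3*sqrt( 2),  32 ] 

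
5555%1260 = 515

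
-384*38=-14592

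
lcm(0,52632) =0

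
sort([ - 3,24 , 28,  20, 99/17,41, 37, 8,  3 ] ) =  [ - 3, 3, 99/17,8, 20, 24,28,37, 41]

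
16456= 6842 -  - 9614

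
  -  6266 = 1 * (-6266 ) 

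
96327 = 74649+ 21678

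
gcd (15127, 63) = 7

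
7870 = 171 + 7699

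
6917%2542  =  1833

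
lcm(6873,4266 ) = 123714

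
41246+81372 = 122618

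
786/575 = 1 + 211/575 = 1.37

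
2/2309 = 2/2309 = 0.00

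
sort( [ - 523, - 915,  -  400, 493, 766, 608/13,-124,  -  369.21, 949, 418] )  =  [  -  915, - 523, - 400,-369.21,-124  ,  608/13, 418, 493, 766, 949] 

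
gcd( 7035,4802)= 7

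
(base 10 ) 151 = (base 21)74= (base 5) 1101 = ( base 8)227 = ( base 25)61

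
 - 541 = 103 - 644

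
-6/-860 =3/430 =0.01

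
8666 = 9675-1009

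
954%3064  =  954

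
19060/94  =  9530/47 = 202.77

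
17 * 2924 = 49708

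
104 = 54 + 50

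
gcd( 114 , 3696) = 6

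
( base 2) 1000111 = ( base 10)71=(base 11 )65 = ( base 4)1013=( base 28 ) 2f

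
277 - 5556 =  - 5279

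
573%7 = 6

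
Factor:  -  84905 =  - 5^1*16981^1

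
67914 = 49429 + 18485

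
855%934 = 855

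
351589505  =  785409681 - 433820176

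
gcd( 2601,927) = 9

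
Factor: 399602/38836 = 2^(  -  1 )*17^1*19^ ( -1 )*23^1= 391/38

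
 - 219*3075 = -673425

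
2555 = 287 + 2268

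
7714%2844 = 2026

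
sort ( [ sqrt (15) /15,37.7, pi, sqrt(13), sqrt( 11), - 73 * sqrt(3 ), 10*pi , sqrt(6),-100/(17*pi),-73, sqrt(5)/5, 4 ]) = [-73*sqrt(3), -73, - 100/(17*pi), sqrt(15 ) /15, sqrt ( 5 )/5, sqrt (6), pi, sqrt(11), sqrt(13), 4, 10*pi, 37.7]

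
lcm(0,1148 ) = 0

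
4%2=0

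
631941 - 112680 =519261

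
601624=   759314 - 157690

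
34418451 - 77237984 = - 42819533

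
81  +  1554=1635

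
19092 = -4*( - 4773 ) 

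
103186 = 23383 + 79803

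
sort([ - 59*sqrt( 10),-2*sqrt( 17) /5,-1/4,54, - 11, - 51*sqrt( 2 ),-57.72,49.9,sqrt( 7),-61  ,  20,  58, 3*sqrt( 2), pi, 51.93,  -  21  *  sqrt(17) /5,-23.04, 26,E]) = [ - 59*sqrt( 10), - 51*sqrt( 2),  -  61, - 57.72,  -  23.04, - 21 *sqrt(17)/5 ,-11,-2* sqrt( 17)/5, - 1/4, sqrt(7 ) , E, pi, 3*sqrt( 2), 20,26, 49.9,51.93,54,58 ] 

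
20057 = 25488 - 5431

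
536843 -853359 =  - 316516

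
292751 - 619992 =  - 327241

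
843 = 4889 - 4046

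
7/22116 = 7/22116 = 0.00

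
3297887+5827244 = 9125131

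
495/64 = 495/64  =  7.73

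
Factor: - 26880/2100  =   - 64/5 =- 2^6 * 5^( - 1) 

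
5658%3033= 2625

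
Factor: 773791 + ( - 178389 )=595402= 2^1*41^1*53^1*137^1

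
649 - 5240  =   - 4591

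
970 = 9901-8931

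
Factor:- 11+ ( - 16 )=  -  3^3= -27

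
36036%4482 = 180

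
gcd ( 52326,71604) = 2754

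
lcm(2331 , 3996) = 27972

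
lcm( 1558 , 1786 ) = 73226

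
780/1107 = 260/369= 0.70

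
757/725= 1+32/725 = 1.04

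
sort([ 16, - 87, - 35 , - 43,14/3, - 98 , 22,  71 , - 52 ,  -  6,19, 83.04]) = [ -98, - 87, -52, - 43, - 35 , - 6,14/3 , 16, 19, 22,71, 83.04 ]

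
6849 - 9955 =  - 3106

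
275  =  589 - 314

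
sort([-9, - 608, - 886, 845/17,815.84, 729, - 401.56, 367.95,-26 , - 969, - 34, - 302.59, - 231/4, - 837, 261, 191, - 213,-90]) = [ - 969, - 886,-837, - 608, - 401.56, - 302.59, - 213 ,-90, - 231/4, - 34, - 26, - 9,845/17, 191,261,367.95, 729, 815.84 ]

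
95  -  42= 53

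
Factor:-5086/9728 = - 2^( - 8)*19^( - 1)*2543^1 = - 2543/4864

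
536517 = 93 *5769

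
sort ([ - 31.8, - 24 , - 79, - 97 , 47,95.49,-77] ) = [  -  97, - 79, - 77,-31.8,  -  24,47, 95.49 ]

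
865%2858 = 865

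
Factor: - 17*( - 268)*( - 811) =-3694916 = - 2^2 * 17^1*67^1*811^1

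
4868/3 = 4868/3 = 1622.67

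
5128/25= 5128/25= 205.12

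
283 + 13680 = 13963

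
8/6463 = 8/6463 = 0.00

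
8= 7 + 1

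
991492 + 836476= 1827968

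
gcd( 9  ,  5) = 1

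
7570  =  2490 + 5080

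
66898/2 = 33449 = 33449.00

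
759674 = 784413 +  -24739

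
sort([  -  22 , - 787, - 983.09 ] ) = [ - 983.09, - 787, - 22 ] 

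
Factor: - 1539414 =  - 2^1 * 3^2*85523^1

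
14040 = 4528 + 9512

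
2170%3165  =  2170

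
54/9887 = 54/9887 = 0.01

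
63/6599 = 63/6599 = 0.01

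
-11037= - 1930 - 9107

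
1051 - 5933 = -4882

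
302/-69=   -  302/69= - 4.38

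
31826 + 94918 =126744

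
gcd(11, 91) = 1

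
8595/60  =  573/4 =143.25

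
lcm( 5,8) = 40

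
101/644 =101/644  =  0.16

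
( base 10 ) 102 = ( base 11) 93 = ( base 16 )66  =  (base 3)10210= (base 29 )3F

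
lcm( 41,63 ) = 2583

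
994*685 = 680890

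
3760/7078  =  1880/3539 = 0.53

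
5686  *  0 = 0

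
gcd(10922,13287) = 43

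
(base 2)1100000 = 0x60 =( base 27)3f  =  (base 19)51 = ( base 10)96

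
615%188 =51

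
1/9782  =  1/9782 = 0.00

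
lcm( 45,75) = 225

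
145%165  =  145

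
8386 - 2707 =5679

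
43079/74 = 43079/74 = 582.15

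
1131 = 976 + 155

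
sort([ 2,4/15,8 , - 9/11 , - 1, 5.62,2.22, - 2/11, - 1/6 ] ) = [ - 1, - 9/11, - 2/11,  -  1/6,  4/15, 2,2.22,5.62, 8 ] 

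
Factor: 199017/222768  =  243/272 =2^( - 4 )*3^5*17^( -1) 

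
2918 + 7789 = 10707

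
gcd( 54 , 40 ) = 2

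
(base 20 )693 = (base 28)387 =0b101000010111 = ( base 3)10112200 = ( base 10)2583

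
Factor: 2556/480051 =2^2*11^( - 1) *13^( - 1)* 71^1*373^( - 1 ) = 284/53339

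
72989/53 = 1377 + 8/53  =  1377.15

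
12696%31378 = 12696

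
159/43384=159/43384 = 0.00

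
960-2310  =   - 1350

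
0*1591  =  0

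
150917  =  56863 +94054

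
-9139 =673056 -682195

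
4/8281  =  4/8281 = 0.00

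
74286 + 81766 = 156052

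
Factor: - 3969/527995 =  - 3^4*5^ ( - 1)*7^2*13^(  -  1)*8123^( -1 )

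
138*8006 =1104828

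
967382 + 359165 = 1326547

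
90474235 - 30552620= 59921615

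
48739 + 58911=107650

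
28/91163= 28/91163 = 0.00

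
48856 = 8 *6107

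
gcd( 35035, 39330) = 5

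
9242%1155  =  2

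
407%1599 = 407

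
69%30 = 9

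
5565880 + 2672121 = 8238001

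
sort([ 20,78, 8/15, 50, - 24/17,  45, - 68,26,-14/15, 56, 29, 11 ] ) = [ - 68, - 24/17, - 14/15, 8/15,  11, 20,26,29 , 45, 50, 56, 78 ]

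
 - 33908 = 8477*( - 4)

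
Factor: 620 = 2^2* 5^1*31^1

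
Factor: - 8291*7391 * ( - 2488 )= 2^3*19^1*311^1*389^1*8291^1 = 152461607128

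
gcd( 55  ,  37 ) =1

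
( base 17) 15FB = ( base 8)14740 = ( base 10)6624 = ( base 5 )202444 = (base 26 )9KK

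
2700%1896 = 804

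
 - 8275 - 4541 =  - 12816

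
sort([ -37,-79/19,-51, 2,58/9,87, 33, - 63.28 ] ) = [ - 63.28, - 51,  -  37,-79/19,2,58/9, 33,87 ]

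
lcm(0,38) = 0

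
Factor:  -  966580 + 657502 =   -  309078 = - 2^1*3^2*7^1*11^1*223^1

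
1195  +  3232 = 4427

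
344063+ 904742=1248805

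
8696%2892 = 20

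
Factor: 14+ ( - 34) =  - 20 =- 2^2*5^1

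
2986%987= 25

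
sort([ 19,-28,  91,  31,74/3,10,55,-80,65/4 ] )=[ - 80, - 28,10,65/4,19,74/3,31, 55,91]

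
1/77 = 1/77  =  0.01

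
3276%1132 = 1012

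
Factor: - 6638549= - 6638549^1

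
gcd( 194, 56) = 2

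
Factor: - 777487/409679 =  -  499^( - 1 )*947^1 = - 947/499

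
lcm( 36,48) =144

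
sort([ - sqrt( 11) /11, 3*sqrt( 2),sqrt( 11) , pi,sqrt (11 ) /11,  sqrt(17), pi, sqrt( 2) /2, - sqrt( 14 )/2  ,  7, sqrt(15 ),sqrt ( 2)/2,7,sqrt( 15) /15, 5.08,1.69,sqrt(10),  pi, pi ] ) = [ - sqrt(  14)/2, -sqrt( 11 ) /11, sqrt( 15 )/15,sqrt( 11)/11, sqrt( 2)/2 , sqrt( 2) /2,1.69,pi,pi, pi, pi, sqrt( 10), sqrt( 11 ) , sqrt( 15), sqrt ( 17),3 * sqrt( 2 ), 5.08,  7, 7 ] 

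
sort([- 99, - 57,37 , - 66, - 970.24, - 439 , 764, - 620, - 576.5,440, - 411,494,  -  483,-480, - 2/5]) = [ - 970.24,-620, - 576.5, - 483 ,-480,- 439, - 411 , - 99, - 66, - 57, - 2/5,  37,  440,494,764]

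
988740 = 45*21972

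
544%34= 0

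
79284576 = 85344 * 929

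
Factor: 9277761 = 3^1 * 3092587^1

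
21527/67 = 21527/67 =321.30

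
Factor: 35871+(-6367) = 2^6*461^1 = 29504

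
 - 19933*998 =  - 19893134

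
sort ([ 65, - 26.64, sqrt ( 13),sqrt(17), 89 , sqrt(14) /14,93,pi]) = [-26.64, sqrt(14)/14,pi, sqrt(13),sqrt ( 17), 65,89,93] 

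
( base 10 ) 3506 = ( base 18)AEE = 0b110110110010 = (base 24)622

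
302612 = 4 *75653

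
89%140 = 89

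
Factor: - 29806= - 2^1*7^1*2129^1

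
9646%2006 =1622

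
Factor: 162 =2^1*3^4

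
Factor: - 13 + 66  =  53^1 =53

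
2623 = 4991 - 2368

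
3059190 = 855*3578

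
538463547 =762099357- 223635810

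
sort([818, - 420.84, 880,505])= [ - 420.84, 505, 818,880]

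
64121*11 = 705331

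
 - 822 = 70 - 892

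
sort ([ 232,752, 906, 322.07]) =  [232, 322.07, 752, 906 ] 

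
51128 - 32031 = 19097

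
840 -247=593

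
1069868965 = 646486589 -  - 423382376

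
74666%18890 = 17996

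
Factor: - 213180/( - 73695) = 2^2*11^1*17^ (- 2)*19^1 = 836/289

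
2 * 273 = 546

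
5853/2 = 5853/2 = 2926.50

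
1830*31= 56730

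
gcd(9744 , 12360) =24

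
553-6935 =- 6382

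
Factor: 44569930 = 2^1*5^1*43^1 *103651^1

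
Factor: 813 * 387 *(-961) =-302360391  =  -  3^3*31^2*43^1*271^1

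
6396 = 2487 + 3909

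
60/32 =15/8 = 1.88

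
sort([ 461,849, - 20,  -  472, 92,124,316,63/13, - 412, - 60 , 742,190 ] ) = [ - 472, - 412,  -  60, - 20, 63/13, 92,124,  190,316, 461 , 742, 849] 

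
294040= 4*73510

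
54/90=3/5=0.60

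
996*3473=3459108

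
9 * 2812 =25308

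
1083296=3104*349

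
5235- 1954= 3281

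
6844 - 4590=2254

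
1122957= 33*34029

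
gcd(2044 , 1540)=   28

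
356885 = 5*71377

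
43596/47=927 + 27/47 = 927.57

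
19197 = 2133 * 9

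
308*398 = 122584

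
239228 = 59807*4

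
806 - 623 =183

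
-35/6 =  - 35/6 = - 5.83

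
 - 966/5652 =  - 161/942 = - 0.17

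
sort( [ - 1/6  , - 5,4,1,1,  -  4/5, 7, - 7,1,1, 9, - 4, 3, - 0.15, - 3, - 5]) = [ - 7, - 5, - 5, - 4, - 3,-4/5, - 1/6, - 0.15,1,1,  1, 1,3,4 , 7,9]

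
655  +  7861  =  8516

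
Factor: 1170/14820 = 3/38 = 2^ ( - 1 )*3^1*19^( - 1) 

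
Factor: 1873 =1873^1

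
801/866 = 801/866 = 0.92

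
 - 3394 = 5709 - 9103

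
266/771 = 266/771 = 0.35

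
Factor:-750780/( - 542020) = 37539/27101 = 3^2*41^( - 1)*43^1*97^1*661^( - 1)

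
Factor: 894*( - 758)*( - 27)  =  18296604 = 2^2*3^4*149^1*379^1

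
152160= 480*317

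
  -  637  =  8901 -9538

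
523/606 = 523/606= 0.86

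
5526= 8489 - 2963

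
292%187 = 105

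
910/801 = 1  +  109/801 = 1.14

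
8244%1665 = 1584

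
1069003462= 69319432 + 999684030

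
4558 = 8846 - 4288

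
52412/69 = 52412/69 =759.59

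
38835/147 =12945/49 = 264.18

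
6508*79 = 514132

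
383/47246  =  383/47246 = 0.01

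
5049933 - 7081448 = -2031515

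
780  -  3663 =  - 2883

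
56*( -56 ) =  - 3136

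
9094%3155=2784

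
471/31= 15 + 6/31 =15.19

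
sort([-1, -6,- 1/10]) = [ - 6,-1, - 1/10]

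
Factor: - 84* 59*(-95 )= 2^2*3^1 * 5^1 * 7^1*19^1*59^1 = 470820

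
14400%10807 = 3593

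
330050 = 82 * 4025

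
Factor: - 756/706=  - 378/353 = -2^1 * 3^3*7^1*353^( - 1) 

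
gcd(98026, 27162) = 2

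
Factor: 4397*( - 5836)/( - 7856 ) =2^(  -  2 ) * 491^( - 1)*1459^1*4397^1 =6415223/1964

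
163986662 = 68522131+95464531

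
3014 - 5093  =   - 2079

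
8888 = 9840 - 952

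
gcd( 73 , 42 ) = 1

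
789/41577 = 263/13859=0.02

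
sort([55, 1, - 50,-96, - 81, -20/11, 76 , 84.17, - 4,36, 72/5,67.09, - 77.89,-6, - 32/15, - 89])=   [  -  96, - 89 , - 81 ,-77.89, - 50, - 6, - 4, - 32/15, - 20/11, 1,72/5, 36, 55,67.09,76,84.17 ]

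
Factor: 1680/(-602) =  - 2^3*3^1  *  5^1* 43^( - 1) = - 120/43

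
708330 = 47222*15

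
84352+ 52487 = 136839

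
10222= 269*38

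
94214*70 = 6594980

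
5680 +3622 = 9302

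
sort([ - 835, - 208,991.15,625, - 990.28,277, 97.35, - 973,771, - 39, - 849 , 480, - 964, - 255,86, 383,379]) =[ - 990.28  , - 973, - 964,-849, - 835, - 255, - 208, - 39,86, 97.35,277,379,383,  480,625,771, 991.15 ] 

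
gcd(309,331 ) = 1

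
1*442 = 442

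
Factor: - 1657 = -1657^1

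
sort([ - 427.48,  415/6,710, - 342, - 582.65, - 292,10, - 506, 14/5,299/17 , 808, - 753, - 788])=[-788,  -  753, - 582.65 , - 506, - 427.48,-342, - 292,14/5,  10, 299/17,415/6,710,808]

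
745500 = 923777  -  178277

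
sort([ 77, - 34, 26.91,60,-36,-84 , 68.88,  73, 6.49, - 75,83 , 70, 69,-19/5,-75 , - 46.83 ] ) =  [ - 84,-75, - 75,-46.83, - 36 , - 34,-19/5,6.49, 26.91 , 60,68.88, 69,70, 73 , 77,83] 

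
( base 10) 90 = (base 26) 3C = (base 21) 46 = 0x5a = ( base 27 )39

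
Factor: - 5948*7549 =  - 2^2*1487^1 *7549^1 = -44901452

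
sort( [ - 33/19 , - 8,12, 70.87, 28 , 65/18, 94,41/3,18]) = [- 8, - 33/19,65/18,12,41/3,  18,28, 70.87,94]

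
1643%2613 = 1643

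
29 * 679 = 19691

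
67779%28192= 11395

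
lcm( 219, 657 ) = 657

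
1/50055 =1/50055 = 0.00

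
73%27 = 19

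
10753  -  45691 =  - 34938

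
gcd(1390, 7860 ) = 10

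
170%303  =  170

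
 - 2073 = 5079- 7152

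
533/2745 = 533/2745 = 0.19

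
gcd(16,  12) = 4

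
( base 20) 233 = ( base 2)1101011111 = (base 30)sn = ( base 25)19d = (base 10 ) 863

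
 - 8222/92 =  - 90 + 29/46 = - 89.37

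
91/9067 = 91/9067 = 0.01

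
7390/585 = 12 + 74/117=12.63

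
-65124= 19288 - 84412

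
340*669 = 227460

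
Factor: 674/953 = 2^1*337^1*953^( - 1)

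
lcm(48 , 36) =144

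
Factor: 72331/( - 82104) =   -  2^(  -  3)*3^(-1 )*7^1 *11^( - 1)*311^( - 1)*10333^1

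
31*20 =620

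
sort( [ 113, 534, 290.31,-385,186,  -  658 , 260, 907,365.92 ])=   [-658,-385, 113 , 186, 260 , 290.31 , 365.92, 534, 907 ]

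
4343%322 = 157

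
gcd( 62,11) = 1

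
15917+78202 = 94119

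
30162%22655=7507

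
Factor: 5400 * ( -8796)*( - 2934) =2^6 *3^6*5^2*163^1*733^1 = 139360305600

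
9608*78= 749424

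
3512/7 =3512/7 =501.71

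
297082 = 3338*89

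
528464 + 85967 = 614431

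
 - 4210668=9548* (  -  441 )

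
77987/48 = 77987/48 = 1624.73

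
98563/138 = 714 + 31/138 = 714.22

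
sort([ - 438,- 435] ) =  [ - 438, - 435]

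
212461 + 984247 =1196708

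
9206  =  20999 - 11793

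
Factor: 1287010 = 2^1*5^1*179^1*719^1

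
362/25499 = 362/25499 = 0.01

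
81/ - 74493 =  - 3/2759 = - 0.00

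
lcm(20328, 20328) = 20328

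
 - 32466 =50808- 83274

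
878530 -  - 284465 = 1162995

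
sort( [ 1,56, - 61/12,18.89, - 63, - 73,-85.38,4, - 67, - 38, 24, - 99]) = [- 99,-85.38, - 73, - 67, - 63, -38, - 61/12 , 1,4 , 18.89, 24,56 ] 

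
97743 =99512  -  1769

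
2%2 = 0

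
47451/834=56 + 249/278 = 56.90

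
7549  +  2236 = 9785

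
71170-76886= - 5716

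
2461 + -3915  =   - 1454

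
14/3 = 4 +2/3= 4.67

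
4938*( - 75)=-370350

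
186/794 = 93/397 = 0.23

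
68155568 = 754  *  90392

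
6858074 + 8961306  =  15819380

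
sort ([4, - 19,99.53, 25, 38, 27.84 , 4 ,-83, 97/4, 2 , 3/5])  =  [ - 83  , - 19, 3/5,2, 4,4, 97/4,25, 27.84,38 , 99.53 ] 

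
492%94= 22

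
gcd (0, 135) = 135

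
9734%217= 186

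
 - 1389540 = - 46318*30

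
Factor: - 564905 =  - 5^1 * 11^1*10271^1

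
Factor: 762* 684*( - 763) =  - 2^3 * 3^3 * 7^1*19^1*109^1*127^1 = - 397681704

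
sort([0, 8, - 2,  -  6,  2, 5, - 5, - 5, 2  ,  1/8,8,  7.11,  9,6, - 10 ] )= [ - 10  , - 6, - 5, - 5 , - 2,0, 1/8,2,2 , 5,6,7.11,8, 8, 9]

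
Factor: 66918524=2^2 * 1999^1 *8369^1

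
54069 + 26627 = 80696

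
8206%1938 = 454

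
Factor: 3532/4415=4/5 = 2^2*5^( - 1)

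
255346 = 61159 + 194187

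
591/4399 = 591/4399 = 0.13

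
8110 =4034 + 4076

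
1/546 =1/546=0.00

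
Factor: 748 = 2^2*11^1*17^1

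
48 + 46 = 94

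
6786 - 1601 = 5185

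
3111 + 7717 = 10828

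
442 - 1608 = - 1166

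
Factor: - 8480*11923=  - 2^5*5^1 * 53^1 * 11923^1 = -101107040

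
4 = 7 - 3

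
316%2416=316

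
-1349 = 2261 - 3610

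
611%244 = 123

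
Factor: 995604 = 2^2*3^1*163^1*509^1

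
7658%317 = 50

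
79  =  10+69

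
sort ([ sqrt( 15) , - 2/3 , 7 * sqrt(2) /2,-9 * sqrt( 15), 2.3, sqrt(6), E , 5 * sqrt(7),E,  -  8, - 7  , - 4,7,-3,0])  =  [ - 9 * sqrt(15), - 8,  -  7, - 4, - 3, - 2/3,0  ,  2.3 , sqrt(6 ),E,E,  sqrt(15),  7*sqrt( 2 ) /2,  7, 5*sqrt(7) ] 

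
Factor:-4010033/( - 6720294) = 75661/126798 = 2^(  -  1 )*3^( - 1 )*7^( - 1)*29^1*2609^1*3019^( - 1 )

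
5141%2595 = 2546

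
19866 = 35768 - 15902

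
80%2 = 0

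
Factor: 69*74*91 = 2^1 * 3^1* 7^1*13^1*23^1*37^1 = 464646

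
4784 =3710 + 1074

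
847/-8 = - 106 + 1/8 = - 105.88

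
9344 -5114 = 4230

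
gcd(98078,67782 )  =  2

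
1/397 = 1/397 = 0.00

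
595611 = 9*66179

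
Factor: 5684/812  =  7^1= 7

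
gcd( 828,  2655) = 9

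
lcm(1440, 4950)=79200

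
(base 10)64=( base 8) 100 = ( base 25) 2E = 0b1000000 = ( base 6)144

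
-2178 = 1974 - 4152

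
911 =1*911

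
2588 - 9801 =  - 7213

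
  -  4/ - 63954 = 2/31977 = 0.00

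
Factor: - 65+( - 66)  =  -131 = - 131^1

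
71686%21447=7345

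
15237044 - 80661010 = - 65423966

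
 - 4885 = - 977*5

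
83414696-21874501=61540195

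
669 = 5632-4963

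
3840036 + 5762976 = 9603012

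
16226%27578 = 16226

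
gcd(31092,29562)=6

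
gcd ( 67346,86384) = 2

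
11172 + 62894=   74066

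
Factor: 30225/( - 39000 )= - 2^( - 3)*5^( - 1)*31^1 = - 31/40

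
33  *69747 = 2301651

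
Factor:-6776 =-2^3*7^1*11^2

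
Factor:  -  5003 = -5003^1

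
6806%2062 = 620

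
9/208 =9/208 = 0.04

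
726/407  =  1 + 29/37= 1.78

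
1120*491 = 549920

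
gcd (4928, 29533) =7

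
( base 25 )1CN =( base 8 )1664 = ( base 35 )r3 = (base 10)948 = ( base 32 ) tk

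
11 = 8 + 3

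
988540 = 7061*140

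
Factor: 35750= 2^1*5^3 *11^1*13^1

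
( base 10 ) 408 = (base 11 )341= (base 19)129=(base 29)E2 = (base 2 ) 110011000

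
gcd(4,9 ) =1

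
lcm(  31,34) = 1054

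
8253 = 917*9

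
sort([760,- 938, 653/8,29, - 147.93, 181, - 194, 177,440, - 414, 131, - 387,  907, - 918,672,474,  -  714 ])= [ -938, - 918, -714, - 414, - 387, - 194,  -  147.93, 29, 653/8, 131, 177, 181,440, 474, 672 , 760, 907 ]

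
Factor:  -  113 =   -  113^1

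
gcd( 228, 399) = 57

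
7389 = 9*821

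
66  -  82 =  - 16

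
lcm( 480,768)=3840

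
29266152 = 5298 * 5524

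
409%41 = 40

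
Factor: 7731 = 3^2 * 859^1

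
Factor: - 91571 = - 91571^1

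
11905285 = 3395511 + 8509774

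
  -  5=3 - 8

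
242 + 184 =426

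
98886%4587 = 2559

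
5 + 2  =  7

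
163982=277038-113056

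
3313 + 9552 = 12865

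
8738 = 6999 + 1739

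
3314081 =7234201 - 3920120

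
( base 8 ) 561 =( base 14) 1c5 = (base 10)369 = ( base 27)di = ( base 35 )aj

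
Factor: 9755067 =3^1 * 7^2 * 66361^1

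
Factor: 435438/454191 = 2^1*3^1 *17^1*1423^1*151397^( - 1) = 145146/151397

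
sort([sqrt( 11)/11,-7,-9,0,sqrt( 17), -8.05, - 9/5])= [ - 9, - 8.05, - 7, - 9/5, 0,sqrt(11)/11,sqrt( 17)]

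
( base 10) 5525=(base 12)3245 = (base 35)4HU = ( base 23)aa5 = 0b1010110010101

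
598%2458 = 598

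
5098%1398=904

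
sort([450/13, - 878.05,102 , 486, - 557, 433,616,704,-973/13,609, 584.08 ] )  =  [- 878.05,-557, -973/13,450/13,102,433 , 486, 584.08, 609, 616,704 ]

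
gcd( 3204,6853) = 89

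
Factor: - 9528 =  - 2^3*3^1*397^1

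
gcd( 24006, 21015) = 3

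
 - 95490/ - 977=95490/977  =  97.74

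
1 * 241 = 241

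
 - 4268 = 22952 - 27220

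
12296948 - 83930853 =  - 71633905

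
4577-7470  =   - 2893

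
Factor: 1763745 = 3^1 * 5^1 *31^1*3793^1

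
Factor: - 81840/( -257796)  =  20/63= 2^2*3^( - 2)*5^1*7^(-1)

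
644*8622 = 5552568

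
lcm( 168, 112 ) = 336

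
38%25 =13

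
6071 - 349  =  5722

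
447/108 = 4 + 5/36=4.14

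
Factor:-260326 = - 2^1*11^1*11833^1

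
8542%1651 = 287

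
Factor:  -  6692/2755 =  - 2^2*5^ ( - 1) * 7^1*19^( - 1)*29^ ( - 1 )*239^1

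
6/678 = 1/113 = 0.01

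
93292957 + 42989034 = 136281991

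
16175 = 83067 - 66892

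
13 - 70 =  - 57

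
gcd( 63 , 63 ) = 63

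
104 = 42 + 62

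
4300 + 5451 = 9751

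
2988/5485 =2988/5485=0.54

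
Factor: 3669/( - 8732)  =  -2^( - 2)*3^1*37^( - 1)*59^( - 1)*1223^1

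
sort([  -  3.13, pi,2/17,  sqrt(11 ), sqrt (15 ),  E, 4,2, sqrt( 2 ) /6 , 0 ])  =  [-3.13 , 0, 2/17, sqrt( 2 ) /6,2,E , pi,sqrt( 11), sqrt(15 ),4]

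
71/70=1 + 1/70 = 1.01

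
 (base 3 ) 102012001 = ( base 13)3934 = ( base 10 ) 8155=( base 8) 17733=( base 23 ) F9D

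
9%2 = 1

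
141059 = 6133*23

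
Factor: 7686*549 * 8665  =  2^1 * 3^4*5^1*7^1*61^2*1733^1=36562955310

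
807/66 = 12 + 5/22 =12.23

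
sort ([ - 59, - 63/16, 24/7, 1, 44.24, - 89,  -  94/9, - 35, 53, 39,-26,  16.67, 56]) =[ - 89,-59,-35,-26,-94/9, - 63/16, 1,  24/7, 16.67, 39,44.24, 53, 56]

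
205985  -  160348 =45637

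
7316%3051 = 1214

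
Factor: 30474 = 2^1*3^2*1693^1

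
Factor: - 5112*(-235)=2^3*3^2*5^1*47^1 * 71^1 = 1201320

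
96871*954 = 92414934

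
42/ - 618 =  - 7/103 = - 0.07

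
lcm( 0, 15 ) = 0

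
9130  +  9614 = 18744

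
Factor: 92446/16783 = 2^1*13^(-1)*17^1*1291^( - 1 )*2719^1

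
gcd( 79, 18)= 1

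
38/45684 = 19/22842  =  0.00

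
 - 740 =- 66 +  - 674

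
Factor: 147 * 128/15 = 2^7*5^(-1)*7^2 = 6272/5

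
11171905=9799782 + 1372123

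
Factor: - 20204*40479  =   - 817837716 = - 2^2*3^1*103^1*131^1*5051^1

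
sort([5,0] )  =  [ 0, 5 ]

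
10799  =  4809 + 5990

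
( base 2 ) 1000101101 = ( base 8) 1055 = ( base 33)GT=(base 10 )557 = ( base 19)1A6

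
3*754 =2262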